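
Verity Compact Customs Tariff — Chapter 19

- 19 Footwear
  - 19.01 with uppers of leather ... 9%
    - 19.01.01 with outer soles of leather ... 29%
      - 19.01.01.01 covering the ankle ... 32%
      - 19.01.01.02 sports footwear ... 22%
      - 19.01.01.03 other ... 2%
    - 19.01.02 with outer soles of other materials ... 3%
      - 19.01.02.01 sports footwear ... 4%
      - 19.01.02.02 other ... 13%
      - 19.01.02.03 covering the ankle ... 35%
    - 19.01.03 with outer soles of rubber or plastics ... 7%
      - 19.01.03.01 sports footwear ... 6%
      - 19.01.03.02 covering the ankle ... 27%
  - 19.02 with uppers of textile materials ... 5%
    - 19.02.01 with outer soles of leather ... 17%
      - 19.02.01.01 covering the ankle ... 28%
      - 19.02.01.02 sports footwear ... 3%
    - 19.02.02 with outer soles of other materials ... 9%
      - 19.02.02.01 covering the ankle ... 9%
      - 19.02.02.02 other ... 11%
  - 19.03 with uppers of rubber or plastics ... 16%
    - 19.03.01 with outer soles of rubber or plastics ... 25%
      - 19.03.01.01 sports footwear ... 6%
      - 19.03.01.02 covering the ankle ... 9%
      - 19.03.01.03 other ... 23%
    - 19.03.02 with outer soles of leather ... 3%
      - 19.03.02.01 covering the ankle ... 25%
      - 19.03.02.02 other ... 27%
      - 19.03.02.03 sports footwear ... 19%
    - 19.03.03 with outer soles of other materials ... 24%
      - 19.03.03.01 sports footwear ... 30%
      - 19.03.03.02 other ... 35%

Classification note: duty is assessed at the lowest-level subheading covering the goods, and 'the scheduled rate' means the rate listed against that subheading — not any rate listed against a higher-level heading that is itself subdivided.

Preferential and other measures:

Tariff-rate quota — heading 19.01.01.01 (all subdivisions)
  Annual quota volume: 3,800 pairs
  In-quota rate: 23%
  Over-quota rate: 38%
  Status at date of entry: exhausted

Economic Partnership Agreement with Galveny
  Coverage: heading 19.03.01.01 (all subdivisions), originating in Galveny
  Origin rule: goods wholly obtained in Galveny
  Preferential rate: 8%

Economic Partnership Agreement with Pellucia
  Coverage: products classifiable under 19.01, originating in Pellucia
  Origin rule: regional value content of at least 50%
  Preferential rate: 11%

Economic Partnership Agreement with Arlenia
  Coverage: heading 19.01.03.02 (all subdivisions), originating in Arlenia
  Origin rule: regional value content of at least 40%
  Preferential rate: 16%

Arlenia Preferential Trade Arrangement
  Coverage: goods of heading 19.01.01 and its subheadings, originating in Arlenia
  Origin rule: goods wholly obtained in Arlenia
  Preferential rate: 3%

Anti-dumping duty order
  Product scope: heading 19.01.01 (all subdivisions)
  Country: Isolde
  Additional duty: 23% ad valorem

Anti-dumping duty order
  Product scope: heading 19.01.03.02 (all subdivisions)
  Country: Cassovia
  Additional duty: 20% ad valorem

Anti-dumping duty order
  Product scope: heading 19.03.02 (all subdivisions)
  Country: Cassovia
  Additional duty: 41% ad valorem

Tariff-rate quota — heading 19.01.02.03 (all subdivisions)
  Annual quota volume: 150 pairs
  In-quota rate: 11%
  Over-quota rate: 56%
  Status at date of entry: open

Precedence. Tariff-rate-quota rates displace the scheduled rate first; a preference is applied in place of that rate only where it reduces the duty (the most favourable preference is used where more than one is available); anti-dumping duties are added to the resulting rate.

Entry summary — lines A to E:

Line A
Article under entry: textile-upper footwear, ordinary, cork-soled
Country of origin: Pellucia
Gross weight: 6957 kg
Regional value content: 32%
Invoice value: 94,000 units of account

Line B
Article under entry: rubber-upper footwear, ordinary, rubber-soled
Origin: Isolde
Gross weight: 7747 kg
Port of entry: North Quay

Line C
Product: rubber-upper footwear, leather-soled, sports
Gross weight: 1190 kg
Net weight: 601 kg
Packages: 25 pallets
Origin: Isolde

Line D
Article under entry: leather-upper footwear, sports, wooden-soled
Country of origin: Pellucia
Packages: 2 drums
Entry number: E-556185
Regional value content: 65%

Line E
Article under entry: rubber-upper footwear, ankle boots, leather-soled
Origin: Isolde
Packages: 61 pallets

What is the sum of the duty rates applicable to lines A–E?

Line A: textile-upper → 19.02; cork-soled → 19.02.02; ordinary → 19.02.02.02. Scheduled 11%. Pellucia agreement on 19.01: 19.02.02.02 not covered. → 11%.
Line B: rubber-upper → 19.03; rubber-soled → 19.03.01; ordinary → 19.03.01.03. Scheduled 23%. No special measure applies. → 23%.
Line C: rubber-upper → 19.03; leather-soled → 19.03.02; sports → 19.03.02.03. Scheduled 19%. No special measure applies. → 19%.
Line D: leather-upper → 19.01; wooden-soled → 19.01.02; sports → 19.01.02.01. Scheduled 4%. Pellucia agreement on 19.01: RVC ≥ 50% → 11% available; preference 11% not lower than 4% → no reduction. → 4%.
Line E: rubber-upper → 19.03; leather-soled → 19.03.02; ankle boots → 19.03.02.01. Scheduled 25%. No special measure applies. → 25%.
Sum: 11% + 23% + 19% + 4% + 25% = 82%.

82%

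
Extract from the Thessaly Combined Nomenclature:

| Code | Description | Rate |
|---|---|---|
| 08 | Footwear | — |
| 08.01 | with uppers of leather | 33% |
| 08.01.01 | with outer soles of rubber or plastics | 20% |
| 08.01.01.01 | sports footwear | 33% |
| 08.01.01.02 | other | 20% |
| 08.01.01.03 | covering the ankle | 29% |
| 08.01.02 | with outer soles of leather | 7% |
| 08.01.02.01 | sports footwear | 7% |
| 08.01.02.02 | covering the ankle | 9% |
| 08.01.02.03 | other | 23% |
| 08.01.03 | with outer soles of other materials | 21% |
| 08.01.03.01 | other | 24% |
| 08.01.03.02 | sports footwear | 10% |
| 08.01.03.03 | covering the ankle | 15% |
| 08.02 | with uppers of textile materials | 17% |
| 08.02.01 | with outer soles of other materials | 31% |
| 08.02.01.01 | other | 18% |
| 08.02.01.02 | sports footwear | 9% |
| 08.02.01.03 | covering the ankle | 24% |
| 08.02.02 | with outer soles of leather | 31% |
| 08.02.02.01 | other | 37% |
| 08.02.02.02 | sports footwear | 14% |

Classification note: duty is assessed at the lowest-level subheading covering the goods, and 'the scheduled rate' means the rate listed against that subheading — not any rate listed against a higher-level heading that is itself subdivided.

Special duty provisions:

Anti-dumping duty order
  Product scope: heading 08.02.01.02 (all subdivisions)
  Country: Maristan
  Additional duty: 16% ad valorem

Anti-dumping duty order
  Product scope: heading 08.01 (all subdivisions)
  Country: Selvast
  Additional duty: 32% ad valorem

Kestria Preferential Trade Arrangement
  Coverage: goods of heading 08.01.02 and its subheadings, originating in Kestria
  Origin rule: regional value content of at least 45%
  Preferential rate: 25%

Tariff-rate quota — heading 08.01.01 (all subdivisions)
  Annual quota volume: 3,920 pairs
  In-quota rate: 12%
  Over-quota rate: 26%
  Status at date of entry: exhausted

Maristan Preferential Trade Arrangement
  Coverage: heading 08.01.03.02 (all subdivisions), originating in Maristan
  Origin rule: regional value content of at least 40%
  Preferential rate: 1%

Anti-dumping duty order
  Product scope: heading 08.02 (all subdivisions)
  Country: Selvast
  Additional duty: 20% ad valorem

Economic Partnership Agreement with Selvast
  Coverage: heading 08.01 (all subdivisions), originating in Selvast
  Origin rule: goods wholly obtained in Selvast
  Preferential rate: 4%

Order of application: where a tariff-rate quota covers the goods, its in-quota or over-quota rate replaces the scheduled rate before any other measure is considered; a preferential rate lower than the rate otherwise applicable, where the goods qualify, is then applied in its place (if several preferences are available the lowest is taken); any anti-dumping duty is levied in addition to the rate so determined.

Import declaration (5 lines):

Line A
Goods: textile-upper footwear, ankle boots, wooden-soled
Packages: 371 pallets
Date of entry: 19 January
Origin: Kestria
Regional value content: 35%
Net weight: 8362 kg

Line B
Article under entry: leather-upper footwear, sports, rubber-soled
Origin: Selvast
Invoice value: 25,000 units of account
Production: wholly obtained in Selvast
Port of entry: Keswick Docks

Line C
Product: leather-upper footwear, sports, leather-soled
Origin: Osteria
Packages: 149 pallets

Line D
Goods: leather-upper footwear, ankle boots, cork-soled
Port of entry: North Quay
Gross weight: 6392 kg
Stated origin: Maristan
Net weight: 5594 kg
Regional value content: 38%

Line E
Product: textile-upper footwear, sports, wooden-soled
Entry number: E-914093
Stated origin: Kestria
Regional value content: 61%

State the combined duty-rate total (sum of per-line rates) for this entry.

91%

Line A: textile-upper → 08.02; wooden-soled → 08.02.01; ankle boots → 08.02.01.03. Scheduled 24%. Kestria agreement on 08.01.02: 08.02.01.03 not covered. → 24%.
Line B: leather-upper → 08.01; rubber-soled → 08.01.01; sports → 08.01.01.01. Scheduled 33%. quota on 08.01.01 exhausted → over-quota 26%; Selvast agreement on 08.01: wholly obtained → 4% available; preferential 4%; anti-dumping (Selvast, 08.01): +32%; total 4% + 32% = 36%. → 36%.
Line C: leather-upper → 08.01; leather-soled → 08.01.02; sports → 08.01.02.01. Scheduled 7%. No special measure applies. → 7%.
Line D: leather-upper → 08.01; cork-soled → 08.01.03; ankle boots → 08.01.03.03. Scheduled 15%. Maristan agreement on 08.01.03.02: 08.01.03.03 not covered. → 15%.
Line E: textile-upper → 08.02; wooden-soled → 08.02.01; sports → 08.02.01.02. Scheduled 9%. Kestria agreement on 08.01.02: 08.02.01.02 not covered. → 9%.
Sum: 24% + 36% + 7% + 15% + 9% = 91%.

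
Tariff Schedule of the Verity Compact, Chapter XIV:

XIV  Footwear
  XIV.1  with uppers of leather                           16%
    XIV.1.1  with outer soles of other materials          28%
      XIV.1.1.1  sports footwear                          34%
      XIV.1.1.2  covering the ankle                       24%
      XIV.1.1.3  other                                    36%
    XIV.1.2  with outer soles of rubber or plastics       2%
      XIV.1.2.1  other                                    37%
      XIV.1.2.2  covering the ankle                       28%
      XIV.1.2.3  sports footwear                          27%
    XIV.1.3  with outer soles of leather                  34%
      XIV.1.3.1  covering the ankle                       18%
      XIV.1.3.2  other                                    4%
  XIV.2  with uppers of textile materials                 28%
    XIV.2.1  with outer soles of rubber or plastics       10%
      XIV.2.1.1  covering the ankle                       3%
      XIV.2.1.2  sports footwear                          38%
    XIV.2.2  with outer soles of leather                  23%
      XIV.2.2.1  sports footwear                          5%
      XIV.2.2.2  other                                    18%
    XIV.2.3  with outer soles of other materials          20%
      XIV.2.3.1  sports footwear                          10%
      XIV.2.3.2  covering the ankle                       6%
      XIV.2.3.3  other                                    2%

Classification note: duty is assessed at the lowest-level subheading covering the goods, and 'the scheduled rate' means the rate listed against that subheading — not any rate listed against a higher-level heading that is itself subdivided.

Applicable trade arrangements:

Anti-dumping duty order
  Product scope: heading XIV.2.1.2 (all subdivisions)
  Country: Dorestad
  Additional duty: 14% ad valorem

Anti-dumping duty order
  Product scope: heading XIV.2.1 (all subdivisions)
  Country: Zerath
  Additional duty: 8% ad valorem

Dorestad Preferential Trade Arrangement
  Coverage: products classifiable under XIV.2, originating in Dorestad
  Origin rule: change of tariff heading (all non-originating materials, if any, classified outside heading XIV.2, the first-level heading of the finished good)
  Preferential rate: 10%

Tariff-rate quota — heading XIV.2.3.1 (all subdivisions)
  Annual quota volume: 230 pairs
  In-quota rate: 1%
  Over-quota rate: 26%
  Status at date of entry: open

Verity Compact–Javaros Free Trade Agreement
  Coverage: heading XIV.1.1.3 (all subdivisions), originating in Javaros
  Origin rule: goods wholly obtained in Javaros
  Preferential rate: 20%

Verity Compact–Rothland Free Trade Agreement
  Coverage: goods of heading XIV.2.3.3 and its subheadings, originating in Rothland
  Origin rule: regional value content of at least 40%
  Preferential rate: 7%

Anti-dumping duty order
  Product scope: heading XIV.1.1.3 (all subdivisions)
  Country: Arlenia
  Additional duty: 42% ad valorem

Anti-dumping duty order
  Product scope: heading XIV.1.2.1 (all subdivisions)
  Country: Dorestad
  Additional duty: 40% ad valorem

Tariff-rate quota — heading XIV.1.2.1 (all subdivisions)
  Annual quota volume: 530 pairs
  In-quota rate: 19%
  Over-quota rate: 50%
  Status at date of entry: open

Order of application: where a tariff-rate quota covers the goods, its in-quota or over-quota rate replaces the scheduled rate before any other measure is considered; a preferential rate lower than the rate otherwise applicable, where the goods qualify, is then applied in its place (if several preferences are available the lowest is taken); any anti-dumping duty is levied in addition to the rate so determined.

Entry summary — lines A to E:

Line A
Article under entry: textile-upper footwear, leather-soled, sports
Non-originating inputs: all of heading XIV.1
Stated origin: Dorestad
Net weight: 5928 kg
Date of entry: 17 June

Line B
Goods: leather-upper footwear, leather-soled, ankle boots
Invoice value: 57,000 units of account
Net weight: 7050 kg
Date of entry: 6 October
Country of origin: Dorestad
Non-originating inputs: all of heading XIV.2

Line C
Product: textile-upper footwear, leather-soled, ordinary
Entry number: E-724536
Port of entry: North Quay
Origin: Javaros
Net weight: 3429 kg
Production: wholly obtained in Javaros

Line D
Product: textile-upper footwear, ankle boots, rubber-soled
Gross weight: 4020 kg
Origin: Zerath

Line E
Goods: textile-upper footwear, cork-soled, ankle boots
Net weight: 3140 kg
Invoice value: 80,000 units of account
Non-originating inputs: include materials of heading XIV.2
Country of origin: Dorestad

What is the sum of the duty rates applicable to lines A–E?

58%

Line A: textile-upper → XIV.2; leather-soled → XIV.2.2; sports → XIV.2.2.1. Scheduled 5%. Dorestad agreement on XIV.2: CTH met → 10% available; preference 10% not lower than 5% → no reduction. → 5%.
Line B: leather-upper → XIV.1; leather-soled → XIV.1.3; ankle boots → XIV.1.3.1. Scheduled 18%. Dorestad agreement on XIV.2: XIV.1.3.1 not covered. → 18%.
Line C: textile-upper → XIV.2; leather-soled → XIV.2.2; ordinary → XIV.2.2.2. Scheduled 18%. Javaros agreement on XIV.1.1.3: XIV.2.2.2 not covered. → 18%.
Line D: textile-upper → XIV.2; rubber-soled → XIV.2.1; ankle boots → XIV.2.1.1. Scheduled 3%. anti-dumping (Zerath, XIV.2.1): +8%; total 3% + 8% = 11%. → 11%.
Line E: textile-upper → XIV.2; cork-soled → XIV.2.3; ankle boots → XIV.2.3.2. Scheduled 6%. Dorestad agreement on XIV.2: CTH not met. → 6%.
Sum: 5% + 18% + 18% + 11% + 6% = 58%.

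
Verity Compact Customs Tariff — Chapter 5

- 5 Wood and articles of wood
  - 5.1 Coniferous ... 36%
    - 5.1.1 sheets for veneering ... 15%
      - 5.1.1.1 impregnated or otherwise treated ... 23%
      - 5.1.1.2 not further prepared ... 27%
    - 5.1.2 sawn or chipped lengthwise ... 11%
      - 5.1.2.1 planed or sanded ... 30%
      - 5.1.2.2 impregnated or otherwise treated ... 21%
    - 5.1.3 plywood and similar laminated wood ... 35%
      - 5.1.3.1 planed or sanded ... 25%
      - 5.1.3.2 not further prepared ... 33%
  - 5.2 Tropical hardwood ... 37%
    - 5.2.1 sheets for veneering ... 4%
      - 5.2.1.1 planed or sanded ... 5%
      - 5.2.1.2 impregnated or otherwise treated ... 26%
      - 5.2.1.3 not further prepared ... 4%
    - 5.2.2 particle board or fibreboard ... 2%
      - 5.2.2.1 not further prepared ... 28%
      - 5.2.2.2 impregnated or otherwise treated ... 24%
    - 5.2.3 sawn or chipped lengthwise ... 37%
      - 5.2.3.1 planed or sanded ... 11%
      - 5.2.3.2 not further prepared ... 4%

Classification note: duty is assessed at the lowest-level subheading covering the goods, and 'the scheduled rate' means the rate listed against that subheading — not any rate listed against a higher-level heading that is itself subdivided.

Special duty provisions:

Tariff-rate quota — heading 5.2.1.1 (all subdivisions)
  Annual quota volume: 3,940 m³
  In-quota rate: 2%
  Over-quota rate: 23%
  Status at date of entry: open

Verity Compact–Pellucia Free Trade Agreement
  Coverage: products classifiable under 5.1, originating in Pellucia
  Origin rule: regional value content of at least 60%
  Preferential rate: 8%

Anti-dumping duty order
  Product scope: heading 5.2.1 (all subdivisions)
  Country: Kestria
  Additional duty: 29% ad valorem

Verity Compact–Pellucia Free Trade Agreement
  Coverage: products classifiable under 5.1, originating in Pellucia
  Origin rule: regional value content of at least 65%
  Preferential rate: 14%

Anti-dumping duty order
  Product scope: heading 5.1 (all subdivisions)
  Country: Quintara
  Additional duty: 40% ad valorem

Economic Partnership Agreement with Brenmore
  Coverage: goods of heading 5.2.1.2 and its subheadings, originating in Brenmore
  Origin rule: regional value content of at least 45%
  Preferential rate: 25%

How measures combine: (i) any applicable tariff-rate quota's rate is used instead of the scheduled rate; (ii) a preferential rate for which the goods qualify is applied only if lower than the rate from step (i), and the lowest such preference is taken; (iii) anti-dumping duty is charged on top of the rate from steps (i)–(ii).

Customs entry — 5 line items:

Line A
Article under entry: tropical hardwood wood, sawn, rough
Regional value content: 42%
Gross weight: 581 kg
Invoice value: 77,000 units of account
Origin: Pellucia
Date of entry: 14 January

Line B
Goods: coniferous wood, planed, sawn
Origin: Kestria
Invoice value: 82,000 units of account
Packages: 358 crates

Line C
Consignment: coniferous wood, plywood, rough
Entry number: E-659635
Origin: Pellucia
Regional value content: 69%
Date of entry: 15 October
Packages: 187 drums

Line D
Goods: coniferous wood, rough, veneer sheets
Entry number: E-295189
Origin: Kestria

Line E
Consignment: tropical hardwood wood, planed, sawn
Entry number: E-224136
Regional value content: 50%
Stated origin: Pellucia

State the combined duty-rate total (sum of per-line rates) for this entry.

Line A: tropical hardwood → 5.2; sawn → 5.2.3; rough → 5.2.3.2. Scheduled 4%. Pellucia agreement on 5.1: 5.2.3.2 not covered; Pellucia agreement on 5.1: 5.2.3.2 not covered. → 4%.
Line B: coniferous → 5.1; sawn → 5.1.2; planed → 5.1.2.1. Scheduled 30%. No special measure applies. → 30%.
Line C: coniferous → 5.1; plywood → 5.1.3; rough → 5.1.3.2. Scheduled 33%. Pellucia agreement on 5.1: RVC ≥ 60% → 8% available; Pellucia agreement on 5.1: RVC ≥ 65% → 14% available; preferential 8%. → 8%.
Line D: coniferous → 5.1; veneer sheets → 5.1.1; rough → 5.1.1.2. Scheduled 27%. No special measure applies. → 27%.
Line E: tropical hardwood → 5.2; sawn → 5.2.3; planed → 5.2.3.1. Scheduled 11%. Pellucia agreement on 5.1: 5.2.3.1 not covered; Pellucia agreement on 5.1: 5.2.3.1 not covered. → 11%.
Sum: 4% + 30% + 8% + 27% + 11% = 80%.

80%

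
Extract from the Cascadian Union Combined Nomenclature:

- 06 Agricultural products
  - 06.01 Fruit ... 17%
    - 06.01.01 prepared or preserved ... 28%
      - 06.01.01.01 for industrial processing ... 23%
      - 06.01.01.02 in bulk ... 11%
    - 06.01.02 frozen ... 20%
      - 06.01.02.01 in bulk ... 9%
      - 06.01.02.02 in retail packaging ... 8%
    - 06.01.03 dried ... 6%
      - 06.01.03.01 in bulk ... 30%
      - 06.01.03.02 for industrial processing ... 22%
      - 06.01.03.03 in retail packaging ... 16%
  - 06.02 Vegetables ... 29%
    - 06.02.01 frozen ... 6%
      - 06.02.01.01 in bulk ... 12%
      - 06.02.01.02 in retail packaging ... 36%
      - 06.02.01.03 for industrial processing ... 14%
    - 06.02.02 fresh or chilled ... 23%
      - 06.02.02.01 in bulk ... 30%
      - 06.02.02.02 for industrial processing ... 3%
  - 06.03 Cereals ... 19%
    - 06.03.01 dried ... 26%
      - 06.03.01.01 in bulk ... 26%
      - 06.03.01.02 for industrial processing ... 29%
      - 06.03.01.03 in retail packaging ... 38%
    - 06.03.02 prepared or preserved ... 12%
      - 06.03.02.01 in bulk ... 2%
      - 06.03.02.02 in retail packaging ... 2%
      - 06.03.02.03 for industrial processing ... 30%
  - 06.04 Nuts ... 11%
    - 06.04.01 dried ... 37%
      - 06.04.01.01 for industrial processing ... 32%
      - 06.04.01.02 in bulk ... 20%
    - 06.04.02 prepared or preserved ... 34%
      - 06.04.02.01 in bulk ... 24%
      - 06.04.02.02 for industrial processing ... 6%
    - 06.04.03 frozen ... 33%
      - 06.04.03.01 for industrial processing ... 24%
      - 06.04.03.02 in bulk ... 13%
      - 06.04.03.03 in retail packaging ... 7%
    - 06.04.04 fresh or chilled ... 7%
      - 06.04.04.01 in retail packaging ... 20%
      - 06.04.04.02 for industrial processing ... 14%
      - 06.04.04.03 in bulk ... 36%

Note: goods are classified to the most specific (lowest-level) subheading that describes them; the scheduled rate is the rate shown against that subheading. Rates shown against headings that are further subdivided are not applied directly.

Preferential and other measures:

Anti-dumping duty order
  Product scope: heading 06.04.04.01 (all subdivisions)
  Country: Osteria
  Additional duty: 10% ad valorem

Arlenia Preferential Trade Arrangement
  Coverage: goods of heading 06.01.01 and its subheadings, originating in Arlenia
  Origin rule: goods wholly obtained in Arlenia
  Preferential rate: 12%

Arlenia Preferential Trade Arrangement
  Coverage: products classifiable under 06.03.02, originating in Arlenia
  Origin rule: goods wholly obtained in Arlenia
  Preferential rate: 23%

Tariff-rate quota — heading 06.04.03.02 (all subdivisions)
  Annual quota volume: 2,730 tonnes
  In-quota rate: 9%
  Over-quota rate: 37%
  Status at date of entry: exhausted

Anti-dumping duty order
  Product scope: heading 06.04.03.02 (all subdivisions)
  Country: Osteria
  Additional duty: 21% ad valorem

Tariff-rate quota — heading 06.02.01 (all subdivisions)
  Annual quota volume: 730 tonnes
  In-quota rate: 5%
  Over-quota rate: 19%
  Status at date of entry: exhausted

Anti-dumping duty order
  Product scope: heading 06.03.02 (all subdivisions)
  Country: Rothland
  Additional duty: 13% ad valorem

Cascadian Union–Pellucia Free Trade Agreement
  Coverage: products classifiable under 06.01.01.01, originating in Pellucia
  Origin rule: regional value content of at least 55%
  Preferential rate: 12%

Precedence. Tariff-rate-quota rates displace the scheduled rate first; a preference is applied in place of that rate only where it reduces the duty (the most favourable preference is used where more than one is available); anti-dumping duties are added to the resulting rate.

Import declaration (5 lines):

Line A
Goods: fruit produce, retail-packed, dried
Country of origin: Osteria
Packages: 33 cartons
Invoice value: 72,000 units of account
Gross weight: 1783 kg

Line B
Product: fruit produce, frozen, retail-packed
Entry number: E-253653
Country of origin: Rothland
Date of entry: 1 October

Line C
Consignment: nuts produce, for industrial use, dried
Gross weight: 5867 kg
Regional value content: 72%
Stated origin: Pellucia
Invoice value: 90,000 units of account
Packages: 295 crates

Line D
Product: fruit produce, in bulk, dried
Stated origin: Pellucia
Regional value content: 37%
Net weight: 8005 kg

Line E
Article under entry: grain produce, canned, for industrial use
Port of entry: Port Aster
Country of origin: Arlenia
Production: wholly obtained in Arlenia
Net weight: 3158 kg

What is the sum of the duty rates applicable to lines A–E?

109%

Line A: fruit → 06.01; dried → 06.01.03; retail-packed → 06.01.03.03. Scheduled 16%. No special measure applies. → 16%.
Line B: fruit → 06.01; frozen → 06.01.02; retail-packed → 06.01.02.02. Scheduled 8%. No special measure applies. → 8%.
Line C: nuts → 06.04; dried → 06.04.01; for industrial use → 06.04.01.01. Scheduled 32%. Pellucia agreement on 06.01.01.01: 06.04.01.01 not covered. → 32%.
Line D: fruit → 06.01; dried → 06.01.03; in bulk → 06.01.03.01. Scheduled 30%. Pellucia agreement on 06.01.01.01: 06.01.03.01 not covered. → 30%.
Line E: grain → 06.03; canned → 06.03.02; for industrial use → 06.03.02.03. Scheduled 30%. Arlenia agreement on 06.01.01: 06.03.02.03 not covered; Arlenia agreement on 06.03.02: wholly obtained → 23% available; preferential 23%. → 23%.
Sum: 16% + 8% + 32% + 30% + 23% = 109%.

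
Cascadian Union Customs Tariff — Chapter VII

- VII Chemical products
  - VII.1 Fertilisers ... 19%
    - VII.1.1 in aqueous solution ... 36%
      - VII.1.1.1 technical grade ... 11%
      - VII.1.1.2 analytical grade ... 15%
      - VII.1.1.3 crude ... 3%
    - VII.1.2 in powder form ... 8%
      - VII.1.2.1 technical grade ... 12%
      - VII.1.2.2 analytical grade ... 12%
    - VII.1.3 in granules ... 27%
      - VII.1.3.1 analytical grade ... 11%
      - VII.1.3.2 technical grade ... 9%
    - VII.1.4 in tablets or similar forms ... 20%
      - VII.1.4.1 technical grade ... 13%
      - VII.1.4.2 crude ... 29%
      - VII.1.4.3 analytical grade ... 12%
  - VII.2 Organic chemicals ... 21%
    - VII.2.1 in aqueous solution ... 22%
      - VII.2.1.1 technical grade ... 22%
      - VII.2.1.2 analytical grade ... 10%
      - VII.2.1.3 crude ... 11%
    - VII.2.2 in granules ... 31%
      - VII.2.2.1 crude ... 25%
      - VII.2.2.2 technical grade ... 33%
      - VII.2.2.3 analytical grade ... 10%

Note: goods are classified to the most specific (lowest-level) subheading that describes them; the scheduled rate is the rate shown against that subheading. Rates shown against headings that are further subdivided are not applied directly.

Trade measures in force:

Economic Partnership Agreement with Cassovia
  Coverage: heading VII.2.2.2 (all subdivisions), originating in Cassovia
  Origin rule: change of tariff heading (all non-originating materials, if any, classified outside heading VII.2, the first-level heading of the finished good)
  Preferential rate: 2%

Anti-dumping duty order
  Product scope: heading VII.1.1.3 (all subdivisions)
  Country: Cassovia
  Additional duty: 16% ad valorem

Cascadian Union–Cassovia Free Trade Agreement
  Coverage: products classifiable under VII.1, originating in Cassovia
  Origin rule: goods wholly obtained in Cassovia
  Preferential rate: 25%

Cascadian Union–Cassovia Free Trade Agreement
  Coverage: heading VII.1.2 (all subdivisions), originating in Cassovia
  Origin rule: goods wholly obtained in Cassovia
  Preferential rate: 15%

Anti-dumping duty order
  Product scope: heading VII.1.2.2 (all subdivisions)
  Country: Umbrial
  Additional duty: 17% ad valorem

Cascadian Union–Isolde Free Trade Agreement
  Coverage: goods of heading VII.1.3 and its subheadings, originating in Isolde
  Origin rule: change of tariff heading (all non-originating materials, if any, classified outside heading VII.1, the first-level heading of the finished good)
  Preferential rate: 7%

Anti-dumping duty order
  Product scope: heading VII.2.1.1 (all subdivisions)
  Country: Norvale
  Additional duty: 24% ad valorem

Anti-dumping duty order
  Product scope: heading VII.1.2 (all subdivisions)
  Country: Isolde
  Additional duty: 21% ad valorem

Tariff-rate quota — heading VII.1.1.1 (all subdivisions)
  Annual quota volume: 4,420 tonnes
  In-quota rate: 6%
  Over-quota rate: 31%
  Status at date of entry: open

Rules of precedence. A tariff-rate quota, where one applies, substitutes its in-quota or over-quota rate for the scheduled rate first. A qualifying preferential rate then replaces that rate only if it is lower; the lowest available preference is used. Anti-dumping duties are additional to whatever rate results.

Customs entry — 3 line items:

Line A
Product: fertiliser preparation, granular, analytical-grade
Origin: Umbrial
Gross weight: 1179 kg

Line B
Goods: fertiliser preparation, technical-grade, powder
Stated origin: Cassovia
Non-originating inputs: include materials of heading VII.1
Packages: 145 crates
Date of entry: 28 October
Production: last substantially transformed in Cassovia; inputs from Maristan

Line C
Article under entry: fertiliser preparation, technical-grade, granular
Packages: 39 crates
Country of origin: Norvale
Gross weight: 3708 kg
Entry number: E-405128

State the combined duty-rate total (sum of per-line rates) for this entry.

32%

Line A: fertiliser → VII.1; granular → VII.1.3; analytical-grade → VII.1.3.1. Scheduled 11%. No special measure applies. → 11%.
Line B: fertiliser → VII.1; powder → VII.1.2; technical-grade → VII.1.2.1. Scheduled 12%. Cassovia agreement on VII.2.2.2: VII.1.2.1 not covered; Cassovia agreement on VII.1: not wholly obtained; Cassovia agreement on VII.1.2: not wholly obtained. → 12%.
Line C: fertiliser → VII.1; granular → VII.1.3; technical-grade → VII.1.3.2. Scheduled 9%. No special measure applies. → 9%.
Sum: 11% + 12% + 9% = 32%.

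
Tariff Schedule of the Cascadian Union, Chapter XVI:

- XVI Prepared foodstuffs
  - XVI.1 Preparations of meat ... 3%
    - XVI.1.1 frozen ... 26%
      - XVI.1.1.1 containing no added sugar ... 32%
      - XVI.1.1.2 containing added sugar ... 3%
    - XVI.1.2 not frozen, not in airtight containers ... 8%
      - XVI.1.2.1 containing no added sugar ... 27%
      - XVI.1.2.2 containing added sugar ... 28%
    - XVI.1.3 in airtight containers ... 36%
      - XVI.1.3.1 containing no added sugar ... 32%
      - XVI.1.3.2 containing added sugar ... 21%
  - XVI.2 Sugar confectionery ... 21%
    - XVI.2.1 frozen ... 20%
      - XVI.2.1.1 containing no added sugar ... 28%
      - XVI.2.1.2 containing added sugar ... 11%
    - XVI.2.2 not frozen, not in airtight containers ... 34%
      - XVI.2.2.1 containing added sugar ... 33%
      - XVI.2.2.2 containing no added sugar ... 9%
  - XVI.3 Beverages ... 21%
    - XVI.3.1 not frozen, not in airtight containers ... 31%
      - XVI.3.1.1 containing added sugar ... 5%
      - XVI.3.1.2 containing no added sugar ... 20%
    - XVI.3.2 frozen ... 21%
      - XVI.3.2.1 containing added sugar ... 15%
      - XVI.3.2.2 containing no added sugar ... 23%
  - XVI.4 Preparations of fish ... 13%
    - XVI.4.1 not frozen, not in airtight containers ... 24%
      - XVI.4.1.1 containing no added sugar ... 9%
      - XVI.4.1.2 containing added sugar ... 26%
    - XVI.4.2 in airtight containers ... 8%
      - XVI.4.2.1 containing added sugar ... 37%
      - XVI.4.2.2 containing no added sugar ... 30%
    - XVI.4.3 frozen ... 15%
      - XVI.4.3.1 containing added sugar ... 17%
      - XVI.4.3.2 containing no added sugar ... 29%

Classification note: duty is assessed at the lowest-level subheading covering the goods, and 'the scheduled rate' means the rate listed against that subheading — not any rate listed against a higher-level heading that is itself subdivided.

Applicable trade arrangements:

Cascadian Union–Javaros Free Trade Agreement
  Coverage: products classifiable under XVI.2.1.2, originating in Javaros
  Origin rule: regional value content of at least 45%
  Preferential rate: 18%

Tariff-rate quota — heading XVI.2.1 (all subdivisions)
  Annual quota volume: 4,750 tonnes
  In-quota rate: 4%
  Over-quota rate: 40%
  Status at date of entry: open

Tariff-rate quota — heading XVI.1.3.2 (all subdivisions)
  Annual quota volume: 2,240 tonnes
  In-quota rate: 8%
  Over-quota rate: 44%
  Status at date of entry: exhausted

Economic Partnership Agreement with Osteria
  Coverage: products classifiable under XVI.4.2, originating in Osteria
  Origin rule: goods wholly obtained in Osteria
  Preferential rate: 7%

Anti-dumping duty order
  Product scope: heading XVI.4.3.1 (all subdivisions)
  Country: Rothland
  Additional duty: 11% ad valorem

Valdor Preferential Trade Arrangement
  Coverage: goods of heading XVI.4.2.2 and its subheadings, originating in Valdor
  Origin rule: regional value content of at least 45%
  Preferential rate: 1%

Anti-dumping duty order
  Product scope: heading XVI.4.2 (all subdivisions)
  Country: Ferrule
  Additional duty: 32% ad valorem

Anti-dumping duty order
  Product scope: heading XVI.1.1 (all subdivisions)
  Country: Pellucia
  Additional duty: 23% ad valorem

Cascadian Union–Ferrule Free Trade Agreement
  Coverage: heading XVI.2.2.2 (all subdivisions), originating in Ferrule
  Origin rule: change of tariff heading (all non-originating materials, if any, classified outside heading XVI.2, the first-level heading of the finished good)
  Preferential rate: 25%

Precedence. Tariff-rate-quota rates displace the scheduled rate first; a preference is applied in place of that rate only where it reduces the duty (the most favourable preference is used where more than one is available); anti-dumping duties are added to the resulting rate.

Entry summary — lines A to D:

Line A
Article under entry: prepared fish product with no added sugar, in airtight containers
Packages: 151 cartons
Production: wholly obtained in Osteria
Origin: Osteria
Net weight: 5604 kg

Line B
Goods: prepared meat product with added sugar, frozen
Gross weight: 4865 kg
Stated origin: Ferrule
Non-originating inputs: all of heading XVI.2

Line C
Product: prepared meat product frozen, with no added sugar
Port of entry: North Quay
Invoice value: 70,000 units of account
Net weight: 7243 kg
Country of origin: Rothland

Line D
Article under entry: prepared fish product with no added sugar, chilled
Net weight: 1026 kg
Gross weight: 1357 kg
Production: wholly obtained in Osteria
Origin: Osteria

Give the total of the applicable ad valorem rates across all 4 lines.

51%

Line A: prepared fish product → XVI.4; in airtight containers → XVI.4.2; with no added sugar → XVI.4.2.2. Scheduled 30%. Osteria agreement on XVI.4.2: wholly obtained → 7% available; preferential 7%. → 7%.
Line B: prepared meat product → XVI.1; frozen → XVI.1.1; with added sugar → XVI.1.1.2. Scheduled 3%. Ferrule agreement on XVI.2.2.2: XVI.1.1.2 not covered. → 3%.
Line C: prepared meat product → XVI.1; frozen → XVI.1.1; with no added sugar → XVI.1.1.1. Scheduled 32%. No special measure applies. → 32%.
Line D: prepared fish product → XVI.4; chilled → XVI.4.1; with no added sugar → XVI.4.1.1. Scheduled 9%. Osteria agreement on XVI.4.2: XVI.4.1.1 not covered. → 9%.
Sum: 7% + 3% + 32% + 9% = 51%.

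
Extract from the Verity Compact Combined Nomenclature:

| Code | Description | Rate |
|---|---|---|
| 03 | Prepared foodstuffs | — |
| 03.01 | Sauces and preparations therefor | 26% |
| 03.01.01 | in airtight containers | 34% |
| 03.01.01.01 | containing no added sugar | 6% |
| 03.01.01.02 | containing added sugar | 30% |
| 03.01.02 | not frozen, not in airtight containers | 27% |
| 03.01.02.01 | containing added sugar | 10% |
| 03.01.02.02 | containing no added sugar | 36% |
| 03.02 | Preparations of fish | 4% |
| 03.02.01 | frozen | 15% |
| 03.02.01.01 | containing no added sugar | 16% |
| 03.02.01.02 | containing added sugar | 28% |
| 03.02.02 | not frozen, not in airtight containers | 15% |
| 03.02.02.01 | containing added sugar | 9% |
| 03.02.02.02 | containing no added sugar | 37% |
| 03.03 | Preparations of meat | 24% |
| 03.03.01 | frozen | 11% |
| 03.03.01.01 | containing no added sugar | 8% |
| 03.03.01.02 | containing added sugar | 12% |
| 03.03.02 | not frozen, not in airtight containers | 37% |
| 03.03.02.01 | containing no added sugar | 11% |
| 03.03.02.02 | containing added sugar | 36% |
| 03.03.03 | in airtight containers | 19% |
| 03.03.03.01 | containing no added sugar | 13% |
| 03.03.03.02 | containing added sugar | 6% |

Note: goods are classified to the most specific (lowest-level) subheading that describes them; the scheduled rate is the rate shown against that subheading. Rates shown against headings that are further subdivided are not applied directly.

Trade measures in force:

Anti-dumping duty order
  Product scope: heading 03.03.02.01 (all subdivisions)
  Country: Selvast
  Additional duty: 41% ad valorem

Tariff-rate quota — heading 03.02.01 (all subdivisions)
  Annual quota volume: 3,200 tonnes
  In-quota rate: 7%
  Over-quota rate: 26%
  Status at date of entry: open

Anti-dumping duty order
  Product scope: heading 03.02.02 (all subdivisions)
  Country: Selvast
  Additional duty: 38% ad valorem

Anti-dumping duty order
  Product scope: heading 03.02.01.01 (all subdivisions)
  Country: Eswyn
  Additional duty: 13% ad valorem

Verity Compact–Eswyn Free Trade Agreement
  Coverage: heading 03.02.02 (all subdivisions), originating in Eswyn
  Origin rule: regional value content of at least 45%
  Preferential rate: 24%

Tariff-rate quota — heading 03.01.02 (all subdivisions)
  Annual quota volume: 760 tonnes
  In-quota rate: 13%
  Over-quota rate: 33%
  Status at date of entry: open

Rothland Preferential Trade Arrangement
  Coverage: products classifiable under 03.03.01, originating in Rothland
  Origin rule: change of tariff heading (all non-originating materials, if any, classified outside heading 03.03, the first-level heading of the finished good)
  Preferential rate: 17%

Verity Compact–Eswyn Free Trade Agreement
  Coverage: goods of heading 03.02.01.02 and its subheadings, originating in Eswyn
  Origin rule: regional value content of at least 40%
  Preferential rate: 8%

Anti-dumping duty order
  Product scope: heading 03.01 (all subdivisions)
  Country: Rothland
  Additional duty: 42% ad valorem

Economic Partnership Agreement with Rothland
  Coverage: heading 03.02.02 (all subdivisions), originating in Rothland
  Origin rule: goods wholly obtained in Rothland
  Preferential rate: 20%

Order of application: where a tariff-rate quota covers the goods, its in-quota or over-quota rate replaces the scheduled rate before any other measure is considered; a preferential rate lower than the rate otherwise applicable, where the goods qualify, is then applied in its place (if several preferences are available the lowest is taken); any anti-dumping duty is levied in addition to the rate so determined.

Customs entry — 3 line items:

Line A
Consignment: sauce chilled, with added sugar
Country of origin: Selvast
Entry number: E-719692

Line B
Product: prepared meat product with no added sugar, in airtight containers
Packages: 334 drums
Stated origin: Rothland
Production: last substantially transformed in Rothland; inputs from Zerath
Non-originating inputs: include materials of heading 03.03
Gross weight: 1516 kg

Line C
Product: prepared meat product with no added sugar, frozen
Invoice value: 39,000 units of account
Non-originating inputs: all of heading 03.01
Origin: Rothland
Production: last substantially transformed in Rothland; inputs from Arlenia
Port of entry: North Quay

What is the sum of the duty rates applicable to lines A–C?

Line A: sauce → 03.01; chilled → 03.01.02; with added sugar → 03.01.02.01. Scheduled 10%. quota on 03.01.02 open → in-quota 13%. → 13%.
Line B: prepared meat product → 03.03; in airtight containers → 03.03.03; with no added sugar → 03.03.03.01. Scheduled 13%. Rothland agreement on 03.03.01: 03.03.03.01 not covered; Rothland agreement on 03.02.02: 03.03.03.01 not covered. → 13%.
Line C: prepared meat product → 03.03; frozen → 03.03.01; with no added sugar → 03.03.01.01. Scheduled 8%. Rothland agreement on 03.03.01: CTH met → 17% available; Rothland agreement on 03.02.02: 03.03.01.01 not covered; preference 17% not lower than 8% → no reduction. → 8%.
Sum: 13% + 13% + 8% = 34%.

34%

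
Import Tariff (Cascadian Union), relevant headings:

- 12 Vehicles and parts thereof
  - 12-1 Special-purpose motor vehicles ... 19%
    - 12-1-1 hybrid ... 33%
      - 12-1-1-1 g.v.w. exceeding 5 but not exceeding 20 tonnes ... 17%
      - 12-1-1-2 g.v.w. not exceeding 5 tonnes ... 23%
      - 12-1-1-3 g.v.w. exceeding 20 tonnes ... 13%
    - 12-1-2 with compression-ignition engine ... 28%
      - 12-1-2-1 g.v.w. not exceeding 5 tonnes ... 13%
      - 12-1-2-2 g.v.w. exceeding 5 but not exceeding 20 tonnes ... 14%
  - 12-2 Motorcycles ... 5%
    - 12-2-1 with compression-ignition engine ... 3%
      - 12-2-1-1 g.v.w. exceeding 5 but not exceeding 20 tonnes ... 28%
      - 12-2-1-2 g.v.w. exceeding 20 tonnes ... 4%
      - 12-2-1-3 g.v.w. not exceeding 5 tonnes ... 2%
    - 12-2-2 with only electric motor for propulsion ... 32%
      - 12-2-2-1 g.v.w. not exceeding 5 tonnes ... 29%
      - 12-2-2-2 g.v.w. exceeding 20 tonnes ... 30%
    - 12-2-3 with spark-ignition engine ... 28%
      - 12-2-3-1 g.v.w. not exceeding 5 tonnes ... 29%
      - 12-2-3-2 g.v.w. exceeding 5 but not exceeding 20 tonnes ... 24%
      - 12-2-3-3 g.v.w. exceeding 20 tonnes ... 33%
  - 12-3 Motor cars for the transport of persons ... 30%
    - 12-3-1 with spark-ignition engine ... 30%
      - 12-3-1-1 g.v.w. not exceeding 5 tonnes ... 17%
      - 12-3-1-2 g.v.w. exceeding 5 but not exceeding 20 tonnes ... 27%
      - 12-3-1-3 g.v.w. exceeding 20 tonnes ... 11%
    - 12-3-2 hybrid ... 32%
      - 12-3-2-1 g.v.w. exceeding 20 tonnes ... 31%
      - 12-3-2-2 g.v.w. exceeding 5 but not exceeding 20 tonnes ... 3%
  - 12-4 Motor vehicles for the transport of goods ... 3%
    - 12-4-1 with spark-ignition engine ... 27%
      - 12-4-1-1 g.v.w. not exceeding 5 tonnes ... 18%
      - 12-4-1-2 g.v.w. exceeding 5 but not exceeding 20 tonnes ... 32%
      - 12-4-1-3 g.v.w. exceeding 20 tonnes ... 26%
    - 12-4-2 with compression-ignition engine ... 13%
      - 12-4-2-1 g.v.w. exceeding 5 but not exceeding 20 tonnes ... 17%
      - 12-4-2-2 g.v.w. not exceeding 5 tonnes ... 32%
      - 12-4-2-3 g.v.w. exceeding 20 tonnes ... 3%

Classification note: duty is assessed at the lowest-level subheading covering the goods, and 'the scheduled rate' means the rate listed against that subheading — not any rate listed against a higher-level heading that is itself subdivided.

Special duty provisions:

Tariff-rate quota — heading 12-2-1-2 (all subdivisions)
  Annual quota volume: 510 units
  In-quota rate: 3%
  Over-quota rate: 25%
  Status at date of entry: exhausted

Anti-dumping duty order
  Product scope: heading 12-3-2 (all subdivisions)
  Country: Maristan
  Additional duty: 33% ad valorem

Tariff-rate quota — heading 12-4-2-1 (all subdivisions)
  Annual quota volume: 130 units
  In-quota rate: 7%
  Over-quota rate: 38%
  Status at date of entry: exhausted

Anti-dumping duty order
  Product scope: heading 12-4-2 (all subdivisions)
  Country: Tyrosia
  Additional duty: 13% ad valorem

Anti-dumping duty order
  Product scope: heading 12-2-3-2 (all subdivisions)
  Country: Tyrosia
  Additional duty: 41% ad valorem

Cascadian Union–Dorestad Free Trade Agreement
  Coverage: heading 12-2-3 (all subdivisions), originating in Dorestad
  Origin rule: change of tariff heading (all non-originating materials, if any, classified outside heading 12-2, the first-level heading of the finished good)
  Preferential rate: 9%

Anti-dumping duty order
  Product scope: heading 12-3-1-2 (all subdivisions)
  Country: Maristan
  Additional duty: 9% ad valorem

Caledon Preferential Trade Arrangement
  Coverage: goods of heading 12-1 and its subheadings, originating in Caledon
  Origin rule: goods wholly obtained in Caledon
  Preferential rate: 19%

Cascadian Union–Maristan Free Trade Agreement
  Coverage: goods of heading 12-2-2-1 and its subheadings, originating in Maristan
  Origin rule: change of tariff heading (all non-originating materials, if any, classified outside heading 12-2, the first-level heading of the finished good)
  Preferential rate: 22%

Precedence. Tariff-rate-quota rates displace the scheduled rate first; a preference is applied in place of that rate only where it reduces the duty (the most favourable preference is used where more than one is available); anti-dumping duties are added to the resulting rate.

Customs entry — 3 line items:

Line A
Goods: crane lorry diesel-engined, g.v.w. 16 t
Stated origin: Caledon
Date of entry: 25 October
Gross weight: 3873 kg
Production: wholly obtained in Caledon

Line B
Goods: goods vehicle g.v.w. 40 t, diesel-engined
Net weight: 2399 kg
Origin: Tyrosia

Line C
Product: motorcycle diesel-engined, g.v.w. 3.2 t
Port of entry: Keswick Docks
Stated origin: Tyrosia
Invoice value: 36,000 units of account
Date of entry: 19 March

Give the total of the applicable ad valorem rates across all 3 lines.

32%

Line A: crane lorry → 12-1; diesel-engined → 12-1-2; g.v.w. 16 t → 12-1-2-2. Scheduled 14%. Caledon agreement on 12-1: wholly obtained → 19% available; preference 19% not lower than 14% → no reduction. → 14%.
Line B: goods vehicle → 12-4; diesel-engined → 12-4-2; g.v.w. 40 t → 12-4-2-3. Scheduled 3%. anti-dumping (Tyrosia, 12-4-2): +13%; total 3% + 13% = 16%. → 16%.
Line C: motorcycle → 12-2; diesel-engined → 12-2-1; g.v.w. 3.2 t → 12-2-1-3. Scheduled 2%. No special measure applies. → 2%.
Sum: 14% + 16% + 2% = 32%.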